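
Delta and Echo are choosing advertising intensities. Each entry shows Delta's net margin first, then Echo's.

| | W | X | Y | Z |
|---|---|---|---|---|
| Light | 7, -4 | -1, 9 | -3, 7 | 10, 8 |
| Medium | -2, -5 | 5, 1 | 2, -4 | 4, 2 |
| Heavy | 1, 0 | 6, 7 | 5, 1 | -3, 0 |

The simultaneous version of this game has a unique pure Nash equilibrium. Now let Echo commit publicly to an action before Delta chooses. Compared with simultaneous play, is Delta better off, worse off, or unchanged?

better off

Backward induction with Echo moving first.
- W → Delta plays Light (best of 7, -2, 1); Echo gets -4.
- X → Delta plays Heavy (best of -1, 5, 6); Echo gets 7.
- Y → Delta plays Heavy (best of -3, 2, 5); Echo gets 1.
- Z → Delta plays Light (best of 10, 4, -3); Echo gets 8.
Among -4, 7, 1, 8, the best is 8 at Z. Subgame-perfect outcome: (Light, Z) with payoffs (10, 8).
For the simultaneous game, intersect best replies.
Delta's best replies: W→Light; X→Heavy; Y→Heavy; Z→Light.
Echo's best replies: Light→X; Medium→Z; Heavy→X.
Only (Heavy, X) has each player best-responding; Nash payoffs (6, 7).
Delta earns 10 sequentially versus 6 at the Nash outcome: better off.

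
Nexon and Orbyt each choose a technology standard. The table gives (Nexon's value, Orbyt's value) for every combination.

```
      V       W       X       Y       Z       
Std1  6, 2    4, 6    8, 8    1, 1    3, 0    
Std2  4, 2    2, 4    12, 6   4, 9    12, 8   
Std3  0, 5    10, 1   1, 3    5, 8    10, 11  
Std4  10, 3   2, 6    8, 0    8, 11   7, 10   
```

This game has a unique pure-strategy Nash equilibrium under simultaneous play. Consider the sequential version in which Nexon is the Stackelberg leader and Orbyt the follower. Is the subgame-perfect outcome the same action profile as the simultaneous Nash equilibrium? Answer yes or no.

Solve by backward induction (Nexon leads).
- Std1: BR = X, leader payoff 8.
- Std2: BR = Y, leader payoff 4.
- Std3: BR = Z, leader payoff 10.
- Std4: BR = Y, leader payoff 8.
Nexon's induced payoffs are 8, 4, 10, 8, so Nexon commits to Std3. Subgame-perfect outcome: (Std3, Z) with payoffs (10, 11).
Under simultaneous play:
Nexon's best replies: V→Std4; W→Std3; X→Std2; Y→Std4; Z→Std2.
Orbyt's best replies: Std1→X; Std2→Y; Std3→Z; Std4→Y.
The unique mutual best reply is (Std4, Y), giving (8, 11).
Sequential outcome (Std3, Z) differs from the Nash profile (Std4, Y).

no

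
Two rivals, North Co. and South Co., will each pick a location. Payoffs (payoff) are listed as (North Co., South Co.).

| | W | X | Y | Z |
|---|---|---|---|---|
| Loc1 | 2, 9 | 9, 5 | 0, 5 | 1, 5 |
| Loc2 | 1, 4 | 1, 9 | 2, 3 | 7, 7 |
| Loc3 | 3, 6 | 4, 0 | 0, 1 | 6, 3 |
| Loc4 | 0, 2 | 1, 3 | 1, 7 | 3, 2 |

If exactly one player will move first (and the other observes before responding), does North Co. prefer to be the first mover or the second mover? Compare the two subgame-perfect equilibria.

second

If North Co. leads: South Co.'s best replies are Loc1→W, Loc2→X, Loc3→W, Loc4→Y; North Co.'s induced payoffs 2, 1, 3, 1; outcome (Loc3, W), payoffs (3, 6).
If South Co. leads: North Co.'s best replies are W→Loc3, X→Loc1, Y→Loc2, Z→Loc2; South Co.'s induced payoffs 6, 5, 3, 7; outcome (Loc2, Z), payoffs (7, 7).
North Co. gets 3 moving first and 7 moving second, so North Co. prefers to move second.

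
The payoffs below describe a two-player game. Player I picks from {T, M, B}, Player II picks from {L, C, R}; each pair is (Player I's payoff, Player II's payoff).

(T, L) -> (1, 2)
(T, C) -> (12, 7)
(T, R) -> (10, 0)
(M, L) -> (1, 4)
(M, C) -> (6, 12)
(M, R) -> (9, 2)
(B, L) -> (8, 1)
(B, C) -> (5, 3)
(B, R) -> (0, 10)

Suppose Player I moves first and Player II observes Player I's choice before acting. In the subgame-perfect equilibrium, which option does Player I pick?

Player II best-responds to each possible Player I move:
- T: BR = C, leader payoff 12.
- M: BR = C, leader payoff 6.
- B: BR = R, leader payoff 0.
Among 12, 6, 0, the best is 12 at T. Subgame-perfect outcome: (T, C) with payoffs (12, 7).

T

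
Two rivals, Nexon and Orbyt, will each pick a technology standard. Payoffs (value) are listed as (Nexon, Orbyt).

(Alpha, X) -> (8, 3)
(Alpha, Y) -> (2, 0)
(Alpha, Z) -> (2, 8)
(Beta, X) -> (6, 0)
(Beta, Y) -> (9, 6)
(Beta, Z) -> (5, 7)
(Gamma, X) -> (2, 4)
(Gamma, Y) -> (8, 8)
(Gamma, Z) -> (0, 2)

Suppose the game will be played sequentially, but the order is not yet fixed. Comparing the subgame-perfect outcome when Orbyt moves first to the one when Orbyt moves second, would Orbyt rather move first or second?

second

If Nexon leads: Orbyt's best replies are Alpha→Z, Beta→Z, Gamma→Y; Nexon's induced payoffs 2, 5, 8; outcome (Gamma, Y), payoffs (8, 8).
If Orbyt leads: Nexon's best replies are X→Alpha, Y→Beta, Z→Beta; Orbyt's induced payoffs 3, 6, 7; outcome (Beta, Z), payoffs (5, 7).
Orbyt gets 7 moving first and 8 moving second, so Orbyt prefers to move second.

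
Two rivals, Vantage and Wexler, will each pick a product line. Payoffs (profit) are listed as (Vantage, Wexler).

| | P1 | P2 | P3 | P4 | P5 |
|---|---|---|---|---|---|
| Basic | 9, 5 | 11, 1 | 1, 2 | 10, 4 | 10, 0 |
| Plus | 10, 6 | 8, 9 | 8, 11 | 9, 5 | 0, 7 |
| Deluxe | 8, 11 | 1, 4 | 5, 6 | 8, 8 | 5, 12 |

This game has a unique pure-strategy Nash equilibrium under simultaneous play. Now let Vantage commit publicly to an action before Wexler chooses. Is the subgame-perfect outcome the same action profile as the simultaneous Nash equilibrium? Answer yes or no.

no

Backward induction with Vantage moving first.
- Basic: Wexler compares 5, 1, 2, 4, 0 and picks P1; Vantage would get 9.
- Plus: Wexler compares 6, 9, 11, 5, 7 and picks P3; Vantage would get 8.
- Deluxe: Wexler compares 11, 4, 6, 8, 12 and picks P5; Vantage would get 5.
Vantage's induced payoffs are 9, 8, 5, so Vantage commits to Basic. Subgame-perfect outcome: (Basic, P1) with payoffs (9, 5).
For the simultaneous game, intersect best replies.
Vantage's best replies: P1→Plus; P2→Basic; P3→Plus; P4→Basic; P5→Basic.
Wexler's best replies: Basic→P1; Plus→P3; Deluxe→P5.
The unique mutual best reply is (Plus, P3), giving (8, 11).
Sequential outcome (Basic, P1) differs from the Nash profile (Plus, P3).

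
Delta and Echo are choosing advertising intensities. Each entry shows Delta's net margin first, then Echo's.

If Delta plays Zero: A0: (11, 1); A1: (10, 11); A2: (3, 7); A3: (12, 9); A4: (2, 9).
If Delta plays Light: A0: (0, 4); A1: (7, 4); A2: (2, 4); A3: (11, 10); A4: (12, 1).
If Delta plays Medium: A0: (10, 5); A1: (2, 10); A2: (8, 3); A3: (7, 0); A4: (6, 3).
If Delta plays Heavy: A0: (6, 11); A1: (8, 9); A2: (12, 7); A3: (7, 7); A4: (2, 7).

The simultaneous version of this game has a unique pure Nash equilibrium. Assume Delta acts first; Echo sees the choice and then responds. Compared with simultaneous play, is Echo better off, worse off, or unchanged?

Backward induction with Delta moving first.
- Zero → Echo plays A1 (best of 1, 11, 7, 9, 9); Delta gets 10.
- Light → Echo plays A3 (best of 4, 4, 4, 10, 1); Delta gets 11.
- Medium → Echo plays A1 (best of 5, 10, 3, 0, 3); Delta gets 2.
- Heavy → Echo plays A0 (best of 11, 9, 7, 7, 7); Delta gets 6.
Maximizing over 10, 11, 2, 6, Delta chooses Light. Subgame-perfect outcome: (Light, A3) with payoffs (11, 10).
Under simultaneous play:
Delta's best replies: A0→Zero; A1→Zero; A2→Heavy; A3→Zero; A4→Light.
Echo's best replies: Zero→A1; Light→A3; Medium→A1; Heavy→A0.
The unique mutual best reply is (Zero, A1), giving (10, 11).
Echo earns 10 sequentially versus 11 at the Nash outcome: worse off.

worse off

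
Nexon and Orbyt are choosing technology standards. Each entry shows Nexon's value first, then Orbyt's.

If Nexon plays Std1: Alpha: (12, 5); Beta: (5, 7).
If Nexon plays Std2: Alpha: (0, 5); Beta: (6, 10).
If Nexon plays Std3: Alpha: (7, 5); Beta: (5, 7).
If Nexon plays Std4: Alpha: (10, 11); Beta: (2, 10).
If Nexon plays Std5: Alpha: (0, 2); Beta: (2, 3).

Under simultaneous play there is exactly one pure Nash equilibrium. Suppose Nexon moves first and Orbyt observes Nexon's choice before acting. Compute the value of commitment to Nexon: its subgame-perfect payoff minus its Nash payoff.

Work backward from Orbyt's decision.
- Std1 → Orbyt plays Beta (best of 5, 7); Nexon gets 5.
- Std2 → Orbyt plays Beta (best of 5, 10); Nexon gets 6.
- Std3 → Orbyt plays Beta (best of 5, 7); Nexon gets 5.
- Std4 → Orbyt plays Alpha (best of 11, 10); Nexon gets 10.
- Std5 → Orbyt plays Beta (best of 2, 3); Nexon gets 2.
Nexon's induced payoffs are 5, 6, 5, 10, 2, so Nexon commits to Std4. Subgame-perfect outcome: (Std4, Alpha) with payoffs (10, 11).
Under simultaneous play:
Nexon's best replies: Alpha→Std1; Beta→Std2.
Orbyt's best replies: Std1→Beta; Std2→Beta; Std3→Beta; Std4→Alpha; Std5→Beta.
Only (Std2, Beta) has each player best-responding; Nash payoffs (6, 10).
Nexon's commitment gain: 10 − 6 = 4.

4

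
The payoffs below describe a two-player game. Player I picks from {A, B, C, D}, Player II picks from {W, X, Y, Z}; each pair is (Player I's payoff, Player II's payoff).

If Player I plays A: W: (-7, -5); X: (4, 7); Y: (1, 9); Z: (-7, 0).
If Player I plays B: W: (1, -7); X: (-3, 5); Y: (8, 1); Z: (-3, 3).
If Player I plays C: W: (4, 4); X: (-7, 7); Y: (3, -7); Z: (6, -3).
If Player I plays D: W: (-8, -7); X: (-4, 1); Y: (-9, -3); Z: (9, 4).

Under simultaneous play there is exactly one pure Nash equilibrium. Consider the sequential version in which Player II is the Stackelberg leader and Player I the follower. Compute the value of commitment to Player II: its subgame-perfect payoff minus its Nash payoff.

3

Solve by backward induction (Player II leads).
- W: Player I compares -7, 1, 4, -8 and picks C; Player II would get 4.
- X: Player I compares 4, -3, -7, -4 and picks A; Player II would get 7.
- Y: Player I compares 1, 8, 3, -9 and picks B; Player II would get 1.
- Z: Player I compares -7, -3, 6, 9 and picks D; Player II would get 4.
Player II's induced payoffs are 4, 7, 1, 4, so Player II commits to X. Subgame-perfect outcome: (A, X) with payoffs (4, 7).
For the simultaneous game, intersect best replies.
Player I's best replies: W→C; X→A; Y→B; Z→D.
Player II's best replies: A→Y; B→X; C→X; D→Z.
The unique mutual best reply is (D, Z), giving (9, 4).
Player II's commitment gain: 7 − 4 = 3.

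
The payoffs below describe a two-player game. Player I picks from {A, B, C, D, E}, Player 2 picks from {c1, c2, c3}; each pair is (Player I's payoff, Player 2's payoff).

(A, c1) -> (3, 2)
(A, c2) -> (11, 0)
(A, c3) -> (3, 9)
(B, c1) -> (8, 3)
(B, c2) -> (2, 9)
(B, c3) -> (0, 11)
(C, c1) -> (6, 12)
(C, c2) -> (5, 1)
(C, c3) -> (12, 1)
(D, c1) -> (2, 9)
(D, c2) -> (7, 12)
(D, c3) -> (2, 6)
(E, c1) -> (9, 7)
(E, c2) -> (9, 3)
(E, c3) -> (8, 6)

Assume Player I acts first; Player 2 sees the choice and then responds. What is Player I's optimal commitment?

E

Solve by backward induction (Player I leads).
- A → Player 2 plays c3 (best of 2, 0, 9); Player I gets 3.
- B → Player 2 plays c3 (best of 3, 9, 11); Player I gets 0.
- C → Player 2 plays c1 (best of 12, 1, 1); Player I gets 6.
- D → Player 2 plays c2 (best of 9, 12, 6); Player I gets 7.
- E → Player 2 plays c1 (best of 7, 3, 6); Player I gets 9.
Maximizing over 3, 0, 6, 7, 9, Player I chooses E. Subgame-perfect outcome: (E, c1) with payoffs (9, 7).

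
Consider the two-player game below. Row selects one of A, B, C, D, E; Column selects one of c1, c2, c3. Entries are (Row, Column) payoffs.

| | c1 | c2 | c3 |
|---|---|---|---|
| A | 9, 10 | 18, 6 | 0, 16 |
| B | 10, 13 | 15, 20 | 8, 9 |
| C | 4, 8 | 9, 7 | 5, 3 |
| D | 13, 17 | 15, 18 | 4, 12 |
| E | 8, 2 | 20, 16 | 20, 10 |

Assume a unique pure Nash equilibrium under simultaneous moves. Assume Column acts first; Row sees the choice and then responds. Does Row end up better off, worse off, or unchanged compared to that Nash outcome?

Work backward from Row's decision.
- c1: Row compares 9, 10, 4, 13, 8 and picks D; Column would get 17.
- c2: Row compares 18, 15, 9, 15, 20 and picks E; Column would get 16.
- c3: Row compares 0, 8, 5, 4, 20 and picks E; Column would get 10.
Maximizing over 17, 16, 10, Column chooses c1. Subgame-perfect outcome: (D, c1) with payoffs (13, 17).
Under simultaneous play:
Row's best replies: c1→D; c2→E; c3→E.
Column's best replies: A→c3; B→c2; C→c1; D→c2; E→c2.
Only (E, c2) has each player best-responding; Nash payoffs (20, 16).
Row earns 13 sequentially versus 20 at the Nash outcome: worse off.

worse off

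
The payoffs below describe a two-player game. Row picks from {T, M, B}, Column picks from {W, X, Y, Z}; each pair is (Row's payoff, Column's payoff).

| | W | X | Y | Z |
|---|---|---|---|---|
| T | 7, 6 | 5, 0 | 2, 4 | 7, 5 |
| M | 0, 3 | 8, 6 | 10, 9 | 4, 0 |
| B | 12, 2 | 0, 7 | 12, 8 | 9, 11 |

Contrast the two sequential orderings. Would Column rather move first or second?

If Row leads: Column's best replies are T→W, M→Y, B→Z; Row's induced payoffs 7, 10, 9; outcome (M, Y), payoffs (10, 9).
If Column leads: Row's best replies are W→B, X→M, Y→B, Z→B; Column's induced payoffs 2, 6, 8, 11; outcome (B, Z), payoffs (9, 11).
Column gets 11 moving first and 9 moving second, so Column prefers to move first.

first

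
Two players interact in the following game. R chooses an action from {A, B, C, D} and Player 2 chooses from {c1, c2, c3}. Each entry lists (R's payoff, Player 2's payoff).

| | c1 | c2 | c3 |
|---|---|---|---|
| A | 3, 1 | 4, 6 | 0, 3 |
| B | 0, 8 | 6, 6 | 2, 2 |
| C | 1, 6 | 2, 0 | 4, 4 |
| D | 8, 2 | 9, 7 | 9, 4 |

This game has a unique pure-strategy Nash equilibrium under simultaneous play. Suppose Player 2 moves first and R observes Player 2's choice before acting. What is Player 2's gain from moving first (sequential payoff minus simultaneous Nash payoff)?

0

Solve by backward induction (Player 2 leads).
- c1: BR = D, leader payoff 2.
- c2: BR = D, leader payoff 7.
- c3: BR = D, leader payoff 4.
Maximizing over 2, 7, 4, Player 2 chooses c2. Subgame-perfect outcome: (D, c2) with payoffs (9, 7).
Now find the simultaneous Nash equilibrium.
R's best replies: c1→D; c2→D; c3→D.
Player 2's best replies: A→c2; B→c1; C→c1; D→c2.
Only (D, c2) has each player best-responding; Nash payoffs (9, 7).
Player 2's commitment gain: 7 − 7 = 0.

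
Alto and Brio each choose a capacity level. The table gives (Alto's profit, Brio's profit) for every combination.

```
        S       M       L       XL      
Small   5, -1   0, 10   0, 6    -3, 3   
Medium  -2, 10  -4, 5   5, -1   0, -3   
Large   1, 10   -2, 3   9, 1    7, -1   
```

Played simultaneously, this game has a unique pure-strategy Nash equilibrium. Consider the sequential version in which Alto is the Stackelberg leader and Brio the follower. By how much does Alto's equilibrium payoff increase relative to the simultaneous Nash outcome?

Backward induction with Alto moving first.
- Small → Brio plays M (best of -1, 10, 6, 3); Alto gets 0.
- Medium → Brio plays S (best of 10, 5, -1, -3); Alto gets -2.
- Large → Brio plays S (best of 10, 3, 1, -1); Alto gets 1.
Alto's induced payoffs are 0, -2, 1, so Alto commits to Large. Subgame-perfect outcome: (Large, S) with payoffs (1, 10).
Now find the simultaneous Nash equilibrium.
Alto's best replies: S→Small; M→Small; L→Large; XL→Large.
Brio's best replies: Small→M; Medium→S; Large→S.
The unique mutual best reply is (Small, M), giving (0, 10).
Alto's commitment gain: 1 − 0 = 1.

1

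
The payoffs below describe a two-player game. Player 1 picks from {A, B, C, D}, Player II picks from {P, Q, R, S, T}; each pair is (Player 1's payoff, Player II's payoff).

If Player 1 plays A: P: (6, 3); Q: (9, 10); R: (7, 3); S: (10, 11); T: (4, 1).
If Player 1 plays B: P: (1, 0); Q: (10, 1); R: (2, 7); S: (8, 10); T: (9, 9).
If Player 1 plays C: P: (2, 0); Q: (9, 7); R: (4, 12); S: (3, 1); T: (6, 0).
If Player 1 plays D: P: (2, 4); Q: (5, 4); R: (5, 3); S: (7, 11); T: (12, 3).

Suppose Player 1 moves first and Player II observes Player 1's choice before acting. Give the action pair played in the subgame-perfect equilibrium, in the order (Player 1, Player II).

(A, S)

Backward induction with Player 1 moving first.
- A: BR = S, leader payoff 10.
- B: BR = S, leader payoff 8.
- C: BR = R, leader payoff 4.
- D: BR = S, leader payoff 7.
Player 1's induced payoffs are 10, 8, 4, 7, so Player 1 commits to A. Subgame-perfect outcome: (A, S) with payoffs (10, 11).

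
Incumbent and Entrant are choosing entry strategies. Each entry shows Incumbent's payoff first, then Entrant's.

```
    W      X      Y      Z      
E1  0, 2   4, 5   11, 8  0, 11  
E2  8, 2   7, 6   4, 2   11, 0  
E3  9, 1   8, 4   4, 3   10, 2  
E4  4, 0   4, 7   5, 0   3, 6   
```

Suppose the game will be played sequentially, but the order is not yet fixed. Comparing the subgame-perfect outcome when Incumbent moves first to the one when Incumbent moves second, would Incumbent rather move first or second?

If Incumbent leads: Entrant's best replies are E1→Z, E2→X, E3→X, E4→X; Incumbent's induced payoffs 0, 7, 8, 4; outcome (E3, X), payoffs (8, 4).
If Entrant leads: Incumbent's best replies are W→E3, X→E3, Y→E1, Z→E2; Entrant's induced payoffs 1, 4, 8, 0; outcome (E1, Y), payoffs (11, 8).
Incumbent gets 8 moving first and 11 moving second, so Incumbent prefers to move second.

second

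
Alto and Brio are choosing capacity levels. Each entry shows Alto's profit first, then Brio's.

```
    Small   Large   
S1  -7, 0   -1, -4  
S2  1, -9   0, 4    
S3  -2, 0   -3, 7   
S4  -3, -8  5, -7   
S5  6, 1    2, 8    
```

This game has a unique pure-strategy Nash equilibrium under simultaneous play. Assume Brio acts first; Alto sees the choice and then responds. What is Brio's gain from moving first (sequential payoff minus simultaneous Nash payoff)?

Backward induction with Brio moving first.
- Small: Alto compares -7, 1, -2, -3, 6 and picks S5; Brio would get 1.
- Large: Alto compares -1, 0, -3, 5, 2 and picks S4; Brio would get -7.
Maximizing over 1, -7, Brio chooses Small. Subgame-perfect outcome: (S5, Small) with payoffs (6, 1).
For the simultaneous game, intersect best replies.
Alto's best replies: Small→S5; Large→S4.
Brio's best replies: S1→Small; S2→Large; S3→Large; S4→Large; S5→Large.
Only (S4, Large) has each player best-responding; Nash payoffs (5, -7).
Brio's commitment gain: 1 − -7 = 8.

8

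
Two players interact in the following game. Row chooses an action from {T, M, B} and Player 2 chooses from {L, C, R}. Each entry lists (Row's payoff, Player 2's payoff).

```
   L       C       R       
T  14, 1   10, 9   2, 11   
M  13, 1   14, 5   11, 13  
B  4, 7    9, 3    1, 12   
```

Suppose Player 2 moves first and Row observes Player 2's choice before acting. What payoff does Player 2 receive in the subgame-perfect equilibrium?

Work backward from Row's decision.
- L: Row compares 14, 13, 4 and picks T; Player 2 would get 1.
- C: Row compares 10, 14, 9 and picks M; Player 2 would get 5.
- R: Row compares 2, 11, 1 and picks M; Player 2 would get 13.
Player 2's induced payoffs are 1, 5, 13, so Player 2 commits to R. Subgame-perfect outcome: (M, R) with payoffs (11, 13).

13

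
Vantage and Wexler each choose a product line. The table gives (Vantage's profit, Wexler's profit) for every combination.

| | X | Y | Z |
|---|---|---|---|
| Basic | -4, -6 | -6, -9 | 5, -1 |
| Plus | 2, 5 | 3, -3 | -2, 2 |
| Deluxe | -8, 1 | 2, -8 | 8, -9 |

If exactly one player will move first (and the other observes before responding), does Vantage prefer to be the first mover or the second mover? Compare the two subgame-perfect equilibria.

If Vantage leads: Wexler's best replies are Basic→Z, Plus→X, Deluxe→X; Vantage's induced payoffs 5, 2, -8; outcome (Basic, Z), payoffs (5, -1).
If Wexler leads: Vantage's best replies are X→Plus, Y→Plus, Z→Deluxe; Wexler's induced payoffs 5, -3, -9; outcome (Plus, X), payoffs (2, 5).
Vantage gets 5 moving first and 2 moving second, so Vantage prefers to move first.

first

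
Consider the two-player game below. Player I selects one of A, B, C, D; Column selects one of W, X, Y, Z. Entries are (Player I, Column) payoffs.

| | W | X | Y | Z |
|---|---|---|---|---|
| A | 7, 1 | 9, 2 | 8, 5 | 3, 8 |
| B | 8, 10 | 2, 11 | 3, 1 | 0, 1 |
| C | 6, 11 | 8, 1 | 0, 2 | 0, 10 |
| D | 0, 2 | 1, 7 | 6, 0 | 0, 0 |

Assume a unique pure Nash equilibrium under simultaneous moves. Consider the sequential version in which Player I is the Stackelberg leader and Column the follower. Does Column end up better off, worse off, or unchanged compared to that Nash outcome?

Solve by backward induction (Player I leads).
- A: Column compares 1, 2, 5, 8 and picks Z; Player I would get 3.
- B: Column compares 10, 11, 1, 1 and picks X; Player I would get 2.
- C: Column compares 11, 1, 2, 10 and picks W; Player I would get 6.
- D: Column compares 2, 7, 0, 0 and picks X; Player I would get 1.
Maximizing over 3, 2, 6, 1, Player I chooses C. Subgame-perfect outcome: (C, W) with payoffs (6, 11).
Under simultaneous play:
Player I's best replies: W→B; X→A; Y→A; Z→A.
Column's best replies: A→Z; B→X; C→W; D→X.
Only (A, Z) has each player best-responding; Nash payoffs (3, 8).
Column earns 11 sequentially versus 8 at the Nash outcome: better off.

better off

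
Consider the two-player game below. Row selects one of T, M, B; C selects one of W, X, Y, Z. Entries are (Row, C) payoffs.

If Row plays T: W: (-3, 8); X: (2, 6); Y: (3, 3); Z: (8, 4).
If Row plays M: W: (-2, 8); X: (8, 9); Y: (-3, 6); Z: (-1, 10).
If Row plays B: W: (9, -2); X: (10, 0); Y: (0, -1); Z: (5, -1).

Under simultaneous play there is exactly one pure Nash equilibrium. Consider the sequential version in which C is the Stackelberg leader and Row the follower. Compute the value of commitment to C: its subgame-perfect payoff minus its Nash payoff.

Backward induction with C moving first.
- W: BR = B, leader payoff -2.
- X: BR = B, leader payoff 0.
- Y: BR = T, leader payoff 3.
- Z: BR = T, leader payoff 4.
Maximizing over -2, 0, 3, 4, C chooses Z. Subgame-perfect outcome: (T, Z) with payoffs (8, 4).
For the simultaneous game, intersect best replies.
Row's best replies: W→B; X→B; Y→T; Z→T.
C's best replies: T→W; M→Z; B→X.
The unique mutual best reply is (B, X), giving (10, 0).
C's commitment gain: 4 − 0 = 4.

4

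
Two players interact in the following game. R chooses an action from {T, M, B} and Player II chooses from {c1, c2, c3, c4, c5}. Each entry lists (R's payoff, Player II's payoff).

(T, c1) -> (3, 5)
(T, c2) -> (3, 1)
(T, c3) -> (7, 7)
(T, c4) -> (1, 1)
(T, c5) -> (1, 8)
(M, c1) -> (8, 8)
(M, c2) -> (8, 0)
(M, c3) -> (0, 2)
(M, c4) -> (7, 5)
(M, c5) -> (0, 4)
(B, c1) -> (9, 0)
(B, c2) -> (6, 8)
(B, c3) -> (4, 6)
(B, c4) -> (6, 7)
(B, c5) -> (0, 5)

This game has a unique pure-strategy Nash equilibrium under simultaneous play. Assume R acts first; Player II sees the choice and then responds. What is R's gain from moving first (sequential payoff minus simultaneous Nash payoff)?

7

Work backward from Player II's decision.
- T → Player II plays c5 (best of 5, 1, 7, 1, 8); R gets 1.
- M → Player II plays c1 (best of 8, 0, 2, 5, 4); R gets 8.
- B → Player II plays c2 (best of 0, 8, 6, 7, 5); R gets 6.
Among 1, 8, 6, the best is 8 at M. Subgame-perfect outcome: (M, c1) with payoffs (8, 8).
Now find the simultaneous Nash equilibrium.
R's best replies: c1→B; c2→M; c3→T; c4→M; c5→T.
Player II's best replies: T→c5; M→c1; B→c2.
The unique mutual best reply is (T, c5), giving (1, 8).
R's commitment gain: 8 − 1 = 7.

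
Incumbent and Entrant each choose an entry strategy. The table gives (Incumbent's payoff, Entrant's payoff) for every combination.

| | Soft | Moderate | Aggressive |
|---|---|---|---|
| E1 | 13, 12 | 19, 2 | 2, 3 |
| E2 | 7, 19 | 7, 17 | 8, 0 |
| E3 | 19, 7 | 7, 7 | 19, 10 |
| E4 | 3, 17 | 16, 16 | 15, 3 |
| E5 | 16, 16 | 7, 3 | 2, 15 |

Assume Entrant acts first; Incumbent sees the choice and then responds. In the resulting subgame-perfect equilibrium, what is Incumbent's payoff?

Work backward from Incumbent's decision.
- Soft: BR = E3, leader payoff 7.
- Moderate: BR = E1, leader payoff 2.
- Aggressive: BR = E3, leader payoff 10.
Maximizing over 7, 2, 10, Entrant chooses Aggressive. Subgame-perfect outcome: (E3, Aggressive) with payoffs (19, 10).

19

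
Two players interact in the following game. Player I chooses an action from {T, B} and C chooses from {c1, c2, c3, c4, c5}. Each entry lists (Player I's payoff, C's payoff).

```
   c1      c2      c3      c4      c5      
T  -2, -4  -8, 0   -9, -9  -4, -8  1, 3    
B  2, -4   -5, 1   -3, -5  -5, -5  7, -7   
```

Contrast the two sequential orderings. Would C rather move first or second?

If Player I leads: C's best replies are T→c5, B→c2; Player I's induced payoffs 1, -5; outcome (T, c5), payoffs (1, 3).
If C leads: Player I's best replies are c1→B, c2→B, c3→B, c4→T, c5→B; C's induced payoffs -4, 1, -5, -8, -7; outcome (B, c2), payoffs (-5, 1).
C gets 1 moving first and 3 moving second, so C prefers to move second.

second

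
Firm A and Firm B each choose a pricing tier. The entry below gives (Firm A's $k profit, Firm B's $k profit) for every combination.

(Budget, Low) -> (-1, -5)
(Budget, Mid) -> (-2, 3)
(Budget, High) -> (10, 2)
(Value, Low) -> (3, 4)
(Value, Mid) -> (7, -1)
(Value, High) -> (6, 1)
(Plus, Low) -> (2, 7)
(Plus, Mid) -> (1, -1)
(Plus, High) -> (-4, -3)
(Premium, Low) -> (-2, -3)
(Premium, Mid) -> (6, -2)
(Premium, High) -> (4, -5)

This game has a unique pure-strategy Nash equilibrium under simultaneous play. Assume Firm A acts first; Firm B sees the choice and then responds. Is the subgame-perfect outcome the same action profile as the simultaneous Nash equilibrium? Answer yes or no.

no

Firm B best-responds to each possible Firm A move:
- Budget: Firm B compares -5, 3, 2 and picks Mid; Firm A would get -2.
- Value: Firm B compares 4, -1, 1 and picks Low; Firm A would get 3.
- Plus: Firm B compares 7, -1, -3 and picks Low; Firm A would get 2.
- Premium: Firm B compares -3, -2, -5 and picks Mid; Firm A would get 6.
Firm A's induced payoffs are -2, 3, 2, 6, so Firm A commits to Premium. Subgame-perfect outcome: (Premium, Mid) with payoffs (6, -2).
Under simultaneous play:
Firm A's best replies: Low→Value; Mid→Value; High→Budget.
Firm B's best replies: Budget→Mid; Value→Low; Plus→Low; Premium→Mid.
The unique mutual best reply is (Value, Low), giving (3, 4).
Sequential outcome (Premium, Mid) differs from the Nash profile (Value, Low).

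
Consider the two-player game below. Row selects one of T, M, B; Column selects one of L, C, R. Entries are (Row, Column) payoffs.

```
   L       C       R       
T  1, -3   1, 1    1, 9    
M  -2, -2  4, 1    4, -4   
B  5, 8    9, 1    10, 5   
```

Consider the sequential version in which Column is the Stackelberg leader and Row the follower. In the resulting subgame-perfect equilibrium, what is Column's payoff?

8

Backward induction with Column moving first.
- L → Row plays B (best of 1, -2, 5); Column gets 8.
- C → Row plays B (best of 1, 4, 9); Column gets 1.
- R → Row plays B (best of 1, 4, 10); Column gets 5.
Column's induced payoffs are 8, 1, 5, so Column commits to L. Subgame-perfect outcome: (B, L) with payoffs (5, 8).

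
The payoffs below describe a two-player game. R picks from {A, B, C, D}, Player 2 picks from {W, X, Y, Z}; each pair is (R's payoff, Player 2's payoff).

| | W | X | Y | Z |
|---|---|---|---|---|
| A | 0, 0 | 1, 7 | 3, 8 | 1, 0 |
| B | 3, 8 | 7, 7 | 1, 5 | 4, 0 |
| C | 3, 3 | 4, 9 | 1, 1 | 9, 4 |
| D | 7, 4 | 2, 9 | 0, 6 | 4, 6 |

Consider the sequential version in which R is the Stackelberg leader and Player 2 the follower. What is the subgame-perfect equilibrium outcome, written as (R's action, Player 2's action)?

Player 2 best-responds to each possible R move:
- A: Player 2 compares 0, 7, 8, 0 and picks Y; R would get 3.
- B: Player 2 compares 8, 7, 5, 0 and picks W; R would get 3.
- C: Player 2 compares 3, 9, 1, 4 and picks X; R would get 4.
- D: Player 2 compares 4, 9, 6, 6 and picks X; R would get 2.
Maximizing over 3, 3, 4, 2, R chooses C. Subgame-perfect outcome: (C, X) with payoffs (4, 9).

(C, X)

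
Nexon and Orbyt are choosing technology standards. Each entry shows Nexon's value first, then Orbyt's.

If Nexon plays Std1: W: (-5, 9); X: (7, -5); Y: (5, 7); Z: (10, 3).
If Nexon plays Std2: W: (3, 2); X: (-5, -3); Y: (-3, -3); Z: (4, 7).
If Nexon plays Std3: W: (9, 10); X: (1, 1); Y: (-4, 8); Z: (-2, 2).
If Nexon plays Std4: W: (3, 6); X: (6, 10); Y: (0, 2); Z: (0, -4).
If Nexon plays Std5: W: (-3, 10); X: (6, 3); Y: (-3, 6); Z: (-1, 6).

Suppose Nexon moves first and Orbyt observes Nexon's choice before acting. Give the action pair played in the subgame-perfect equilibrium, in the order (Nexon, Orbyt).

(Std3, W)

Solve by backward induction (Nexon leads).
- Std1 → Orbyt plays W (best of 9, -5, 7, 3); Nexon gets -5.
- Std2 → Orbyt plays Z (best of 2, -3, -3, 7); Nexon gets 4.
- Std3 → Orbyt plays W (best of 10, 1, 8, 2); Nexon gets 9.
- Std4 → Orbyt plays X (best of 6, 10, 2, -4); Nexon gets 6.
- Std5 → Orbyt plays W (best of 10, 3, 6, 6); Nexon gets -3.
Among -5, 4, 9, 6, -3, the best is 9 at Std3. Subgame-perfect outcome: (Std3, W) with payoffs (9, 10).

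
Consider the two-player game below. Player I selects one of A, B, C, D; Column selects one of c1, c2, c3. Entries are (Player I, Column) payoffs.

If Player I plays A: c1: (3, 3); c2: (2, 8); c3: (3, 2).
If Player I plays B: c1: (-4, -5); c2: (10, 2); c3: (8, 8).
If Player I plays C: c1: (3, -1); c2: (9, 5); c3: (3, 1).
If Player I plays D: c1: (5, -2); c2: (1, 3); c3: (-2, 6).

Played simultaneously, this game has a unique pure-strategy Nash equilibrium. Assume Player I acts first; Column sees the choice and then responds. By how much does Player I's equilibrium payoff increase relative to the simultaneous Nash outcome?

1

Solve by backward induction (Player I leads).
- A → Column plays c2 (best of 3, 8, 2); Player I gets 2.
- B → Column plays c3 (best of -5, 2, 8); Player I gets 8.
- C → Column plays c2 (best of -1, 5, 1); Player I gets 9.
- D → Column plays c3 (best of -2, 3, 6); Player I gets -2.
Maximizing over 2, 8, 9, -2, Player I chooses C. Subgame-perfect outcome: (C, c2) with payoffs (9, 5).
Under simultaneous play:
Player I's best replies: c1→D; c2→B; c3→B.
Column's best replies: A→c2; B→c3; C→c2; D→c3.
Only (B, c3) has each player best-responding; Nash payoffs (8, 8).
Player I's commitment gain: 9 − 8 = 1.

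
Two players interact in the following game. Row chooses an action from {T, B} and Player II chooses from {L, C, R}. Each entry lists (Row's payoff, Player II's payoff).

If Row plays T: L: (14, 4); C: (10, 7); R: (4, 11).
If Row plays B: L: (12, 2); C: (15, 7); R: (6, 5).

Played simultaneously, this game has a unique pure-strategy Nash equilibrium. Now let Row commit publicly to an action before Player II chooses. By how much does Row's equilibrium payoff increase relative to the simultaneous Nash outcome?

0

Solve by backward induction (Row leads).
- T → Player II plays R (best of 4, 7, 11); Row gets 4.
- B → Player II plays C (best of 2, 7, 5); Row gets 15.
Maximizing over 4, 15, Row chooses B. Subgame-perfect outcome: (B, C) with payoffs (15, 7).
For the simultaneous game, intersect best replies.
Row's best replies: L→T; C→B; R→B.
Player II's best replies: T→R; B→C.
The unique mutual best reply is (B, C), giving (15, 7).
Row's commitment gain: 15 − 15 = 0.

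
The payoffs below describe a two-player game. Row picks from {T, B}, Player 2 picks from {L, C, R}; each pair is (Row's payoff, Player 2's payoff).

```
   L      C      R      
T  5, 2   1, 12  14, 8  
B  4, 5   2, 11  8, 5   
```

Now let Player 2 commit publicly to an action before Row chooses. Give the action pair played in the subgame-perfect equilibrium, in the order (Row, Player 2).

(B, C)

Backward induction with Player 2 moving first.
- L: Row compares 5, 4 and picks T; Player 2 would get 2.
- C: Row compares 1, 2 and picks B; Player 2 would get 11.
- R: Row compares 14, 8 and picks T; Player 2 would get 8.
Among 2, 11, 8, the best is 11 at C. Subgame-perfect outcome: (B, C) with payoffs (2, 11).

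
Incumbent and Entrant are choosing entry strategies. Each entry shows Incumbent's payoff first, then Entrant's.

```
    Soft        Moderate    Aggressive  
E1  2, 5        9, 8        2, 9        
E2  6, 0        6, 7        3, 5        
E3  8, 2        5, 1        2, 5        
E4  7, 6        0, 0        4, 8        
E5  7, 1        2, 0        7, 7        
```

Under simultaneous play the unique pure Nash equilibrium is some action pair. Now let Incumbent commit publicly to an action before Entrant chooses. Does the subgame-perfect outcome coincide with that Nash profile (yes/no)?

Solve by backward induction (Incumbent leads).
- E1: BR = Aggressive, leader payoff 2.
- E2: BR = Moderate, leader payoff 6.
- E3: BR = Aggressive, leader payoff 2.
- E4: BR = Aggressive, leader payoff 4.
- E5: BR = Aggressive, leader payoff 7.
Maximizing over 2, 6, 2, 4, 7, Incumbent chooses E5. Subgame-perfect outcome: (E5, Aggressive) with payoffs (7, 7).
Now find the simultaneous Nash equilibrium.
Incumbent's best replies: Soft→E3; Moderate→E1; Aggressive→E5.
Entrant's best replies: E1→Aggressive; E2→Moderate; E3→Aggressive; E4→Aggressive; E5→Aggressive.
Only (E5, Aggressive) has each player best-responding; Nash payoffs (7, 7).
Sequential outcome (E5, Aggressive) coincides with the Nash profile (E5, Aggressive).

yes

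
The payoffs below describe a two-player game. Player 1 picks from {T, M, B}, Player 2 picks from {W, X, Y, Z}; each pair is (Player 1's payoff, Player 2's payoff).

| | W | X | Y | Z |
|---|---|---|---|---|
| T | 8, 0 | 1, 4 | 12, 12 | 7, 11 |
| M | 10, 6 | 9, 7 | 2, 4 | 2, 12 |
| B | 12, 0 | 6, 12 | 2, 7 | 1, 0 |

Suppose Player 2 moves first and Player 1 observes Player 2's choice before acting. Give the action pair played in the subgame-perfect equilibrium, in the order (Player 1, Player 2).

Player 1 best-responds to each possible Player 2 move:
- W: BR = B, leader payoff 0.
- X: BR = M, leader payoff 7.
- Y: BR = T, leader payoff 12.
- Z: BR = T, leader payoff 11.
Maximizing over 0, 7, 12, 11, Player 2 chooses Y. Subgame-perfect outcome: (T, Y) with payoffs (12, 12).

(T, Y)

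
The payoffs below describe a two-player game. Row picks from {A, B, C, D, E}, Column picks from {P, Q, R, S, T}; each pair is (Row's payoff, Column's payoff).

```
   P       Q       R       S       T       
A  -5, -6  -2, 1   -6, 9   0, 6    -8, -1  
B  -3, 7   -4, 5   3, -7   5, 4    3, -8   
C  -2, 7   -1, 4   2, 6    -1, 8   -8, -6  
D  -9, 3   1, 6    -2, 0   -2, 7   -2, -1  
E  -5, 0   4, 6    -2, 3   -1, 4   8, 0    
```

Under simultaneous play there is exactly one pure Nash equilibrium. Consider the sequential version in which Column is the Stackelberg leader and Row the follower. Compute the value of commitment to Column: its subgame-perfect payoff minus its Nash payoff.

Work backward from Row's decision.
- P → Row plays C (best of -5, -3, -2, -9, -5); Column gets 7.
- Q → Row plays E (best of -2, -4, -1, 1, 4); Column gets 6.
- R → Row plays B (best of -6, 3, 2, -2, -2); Column gets -7.
- S → Row plays B (best of 0, 5, -1, -2, -1); Column gets 4.
- T → Row plays E (best of -8, 3, -8, -2, 8); Column gets 0.
Maximizing over 7, 6, -7, 4, 0, Column chooses P. Subgame-perfect outcome: (C, P) with payoffs (-2, 7).
Under simultaneous play:
Row's best replies: P→C; Q→E; R→B; S→B; T→E.
Column's best replies: A→R; B→P; C→S; D→S; E→Q.
The unique mutual best reply is (E, Q), giving (4, 6).
Column's commitment gain: 7 − 6 = 1.

1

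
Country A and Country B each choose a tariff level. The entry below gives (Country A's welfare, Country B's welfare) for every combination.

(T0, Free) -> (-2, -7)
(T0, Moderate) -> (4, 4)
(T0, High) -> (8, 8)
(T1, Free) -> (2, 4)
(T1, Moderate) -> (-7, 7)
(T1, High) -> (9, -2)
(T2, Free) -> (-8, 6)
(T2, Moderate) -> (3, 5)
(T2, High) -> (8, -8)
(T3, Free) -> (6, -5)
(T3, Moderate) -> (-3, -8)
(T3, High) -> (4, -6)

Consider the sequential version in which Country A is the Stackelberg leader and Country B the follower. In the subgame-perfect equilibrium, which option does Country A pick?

T0

Solve by backward induction (Country A leads).
- T0: BR = High, leader payoff 8.
- T1: BR = Moderate, leader payoff -7.
- T2: BR = Free, leader payoff -8.
- T3: BR = Free, leader payoff 6.
Among 8, -7, -8, 6, the best is 8 at T0. Subgame-perfect outcome: (T0, High) with payoffs (8, 8).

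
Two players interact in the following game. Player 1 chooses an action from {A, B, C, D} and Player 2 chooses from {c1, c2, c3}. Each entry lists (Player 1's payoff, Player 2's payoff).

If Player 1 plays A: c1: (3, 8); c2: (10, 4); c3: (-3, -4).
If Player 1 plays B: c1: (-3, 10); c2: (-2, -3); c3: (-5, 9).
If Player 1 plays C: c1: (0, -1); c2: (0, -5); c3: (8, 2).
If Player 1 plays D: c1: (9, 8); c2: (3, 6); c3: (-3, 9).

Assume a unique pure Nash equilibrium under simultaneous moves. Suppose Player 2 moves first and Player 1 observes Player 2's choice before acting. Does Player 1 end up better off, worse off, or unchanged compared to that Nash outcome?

Backward induction with Player 2 moving first.
- c1 → Player 1 plays D (best of 3, -3, 0, 9); Player 2 gets 8.
- c2 → Player 1 plays A (best of 10, -2, 0, 3); Player 2 gets 4.
- c3 → Player 1 plays C (best of -3, -5, 8, -3); Player 2 gets 2.
Player 2's induced payoffs are 8, 4, 2, so Player 2 commits to c1. Subgame-perfect outcome: (D, c1) with payoffs (9, 8).
For the simultaneous game, intersect best replies.
Player 1's best replies: c1→D; c2→A; c3→C.
Player 2's best replies: A→c1; B→c1; C→c3; D→c3.
Only (C, c3) has each player best-responding; Nash payoffs (8, 2).
Player 1 earns 9 sequentially versus 8 at the Nash outcome: better off.

better off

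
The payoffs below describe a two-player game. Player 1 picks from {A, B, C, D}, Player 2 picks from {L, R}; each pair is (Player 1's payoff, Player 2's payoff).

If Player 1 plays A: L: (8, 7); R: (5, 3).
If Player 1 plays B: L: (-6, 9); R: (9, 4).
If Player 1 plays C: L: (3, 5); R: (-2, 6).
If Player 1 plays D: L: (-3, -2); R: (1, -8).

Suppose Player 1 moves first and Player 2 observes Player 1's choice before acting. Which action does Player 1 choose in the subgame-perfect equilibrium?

Backward induction with Player 1 moving first.
- A: BR = L, leader payoff 8.
- B: BR = L, leader payoff -6.
- C: BR = R, leader payoff -2.
- D: BR = L, leader payoff -3.
Player 1's induced payoffs are 8, -6, -2, -3, so Player 1 commits to A. Subgame-perfect outcome: (A, L) with payoffs (8, 7).

A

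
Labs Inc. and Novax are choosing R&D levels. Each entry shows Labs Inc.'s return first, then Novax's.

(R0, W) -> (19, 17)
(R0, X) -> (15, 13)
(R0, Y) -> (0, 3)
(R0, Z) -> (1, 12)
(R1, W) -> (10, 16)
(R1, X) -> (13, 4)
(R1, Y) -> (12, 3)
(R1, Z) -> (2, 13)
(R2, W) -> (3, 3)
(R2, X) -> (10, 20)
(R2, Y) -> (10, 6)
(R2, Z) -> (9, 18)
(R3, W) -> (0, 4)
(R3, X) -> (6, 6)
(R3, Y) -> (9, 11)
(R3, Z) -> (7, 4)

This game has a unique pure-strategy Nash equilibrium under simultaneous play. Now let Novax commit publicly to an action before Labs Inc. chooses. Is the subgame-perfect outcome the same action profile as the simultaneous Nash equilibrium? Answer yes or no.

no

Labs Inc. best-responds to each possible Novax move:
- W: BR = R0, leader payoff 17.
- X: BR = R0, leader payoff 13.
- Y: BR = R1, leader payoff 3.
- Z: BR = R2, leader payoff 18.
Among 17, 13, 3, 18, the best is 18 at Z. Subgame-perfect outcome: (R2, Z) with payoffs (9, 18).
Under simultaneous play:
Labs Inc.'s best replies: W→R0; X→R0; Y→R1; Z→R2.
Novax's best replies: R0→W; R1→W; R2→X; R3→Y.
The unique mutual best reply is (R0, W), giving (19, 17).
Sequential outcome (R2, Z) differs from the Nash profile (R0, W).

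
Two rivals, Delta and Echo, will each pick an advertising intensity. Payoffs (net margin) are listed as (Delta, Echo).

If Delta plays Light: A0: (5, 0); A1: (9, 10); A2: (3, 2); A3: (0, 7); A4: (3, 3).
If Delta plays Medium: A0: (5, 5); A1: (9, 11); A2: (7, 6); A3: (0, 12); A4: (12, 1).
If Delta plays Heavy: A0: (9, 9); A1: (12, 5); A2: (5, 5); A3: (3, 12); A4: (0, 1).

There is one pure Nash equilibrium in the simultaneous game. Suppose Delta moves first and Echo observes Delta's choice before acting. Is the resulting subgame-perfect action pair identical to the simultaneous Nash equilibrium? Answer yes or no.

Work backward from Echo's decision.
- Light: BR = A1, leader payoff 9.
- Medium: BR = A3, leader payoff 0.
- Heavy: BR = A3, leader payoff 3.
Maximizing over 9, 0, 3, Delta chooses Light. Subgame-perfect outcome: (Light, A1) with payoffs (9, 10).
Now find the simultaneous Nash equilibrium.
Delta's best replies: A0→Heavy; A1→Heavy; A2→Medium; A3→Heavy; A4→Medium.
Echo's best replies: Light→A1; Medium→A3; Heavy→A3.
The unique mutual best reply is (Heavy, A3), giving (3, 12).
Sequential outcome (Light, A1) differs from the Nash profile (Heavy, A3).

no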